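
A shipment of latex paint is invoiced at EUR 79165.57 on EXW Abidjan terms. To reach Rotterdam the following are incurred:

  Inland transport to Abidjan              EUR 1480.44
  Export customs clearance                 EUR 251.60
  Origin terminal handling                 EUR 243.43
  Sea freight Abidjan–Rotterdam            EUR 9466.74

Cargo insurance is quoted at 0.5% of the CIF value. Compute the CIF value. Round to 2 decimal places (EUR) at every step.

Let C be the CIF value. C = EXW price + pre-shipment costs + freight + 0.5% × C
C − 0.5% × C = 79165.57 + 1480.44 + 251.60 + 243.43 + 9466.74
0.995 × C = 90607.78
C = 90607.78 / 0.995 = 91063.10
Insurance premium = 0.5% × 91063.10 = 455.32

CIF value: EUR 91063.10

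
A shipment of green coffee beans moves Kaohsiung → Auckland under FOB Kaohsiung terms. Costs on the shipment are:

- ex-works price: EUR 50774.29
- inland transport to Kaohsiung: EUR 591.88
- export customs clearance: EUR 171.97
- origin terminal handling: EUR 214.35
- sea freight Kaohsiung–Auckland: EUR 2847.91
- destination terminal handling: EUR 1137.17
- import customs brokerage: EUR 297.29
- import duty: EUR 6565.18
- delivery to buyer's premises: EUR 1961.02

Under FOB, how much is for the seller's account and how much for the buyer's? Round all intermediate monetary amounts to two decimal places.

FOB: the seller bears costs until goods are on board at the origin port; the buyer bears freight, insurance and all costs thereafter.
Seller's account: goods 50774.29 + inland to port 591.88 + export clearance 171.97 + origin terminal 214.35 = 51752.49
Buyer's account: freight 2847.91 + destination terminal 1137.17 + brokerage 297.29 + duty 6565.18 + delivery 1961.02 = 12808.57

Seller: EUR 51752.49; buyer: EUR 12808.57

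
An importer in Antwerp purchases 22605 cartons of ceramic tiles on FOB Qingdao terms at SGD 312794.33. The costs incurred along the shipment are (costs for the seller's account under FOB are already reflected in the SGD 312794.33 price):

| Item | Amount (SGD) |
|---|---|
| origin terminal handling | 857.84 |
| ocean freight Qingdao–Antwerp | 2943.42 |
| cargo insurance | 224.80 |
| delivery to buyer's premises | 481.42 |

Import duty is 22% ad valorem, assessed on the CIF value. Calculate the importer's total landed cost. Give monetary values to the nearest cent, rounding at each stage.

FOB: the seller bears costs until goods are on board at the origin port; the buyer bears freight, insurance and all costs thereafter.
Already in the invoice (seller's account under FOB): origin terminal — exclude.
CIF value = FOB price + freight + insurance = 312794.33 + 2943.42 + 224.80 = 315962.55
Import duty = 315962.55 × 22% = 69511.76
Buyer bears: freight 2943.42 + insurance 224.80 + delivery 481.42 + duty 69511.76 = 73161.40
Landed cost = invoice 312794.33 + 73161.40 = 385955.73

Total landed cost: SGD 385955.73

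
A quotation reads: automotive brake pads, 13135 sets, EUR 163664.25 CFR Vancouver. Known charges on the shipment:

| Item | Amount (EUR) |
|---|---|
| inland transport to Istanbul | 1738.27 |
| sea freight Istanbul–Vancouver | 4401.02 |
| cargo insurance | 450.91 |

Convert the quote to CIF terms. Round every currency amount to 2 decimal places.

CIF price: EUR 164115.16

Not relevant to the conversion: freight, inland to port — on the seller under both CFR and CIF; already in the CFR price and stays in the CIF price.
From CFR to CIF, the seller additionally bears: insurance.
CIF price = 163664.25 + 450.91 = 164115.16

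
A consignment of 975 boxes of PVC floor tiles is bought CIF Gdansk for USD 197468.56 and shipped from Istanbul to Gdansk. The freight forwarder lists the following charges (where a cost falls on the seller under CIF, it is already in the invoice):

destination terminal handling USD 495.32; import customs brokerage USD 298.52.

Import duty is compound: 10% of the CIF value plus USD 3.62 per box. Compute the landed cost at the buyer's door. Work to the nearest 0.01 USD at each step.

CIF: the seller pays costs through ocean freight and marine insurance to the destination port.
The CIF price already equals the CIF value: 197468.56
Ad valorem component: 197468.56 × 10% = 19746.86
Specific component: 975 × 3.62 = 3529.50
Import duty = 19746.86 + 3529.50 = 23276.36
Buyer bears: destination terminal 495.32 + brokerage 298.52 + duty 23276.36 = 24070.20
Landed cost = invoice 197468.56 + 24070.20 = 221538.76

Total landed cost: USD 221538.76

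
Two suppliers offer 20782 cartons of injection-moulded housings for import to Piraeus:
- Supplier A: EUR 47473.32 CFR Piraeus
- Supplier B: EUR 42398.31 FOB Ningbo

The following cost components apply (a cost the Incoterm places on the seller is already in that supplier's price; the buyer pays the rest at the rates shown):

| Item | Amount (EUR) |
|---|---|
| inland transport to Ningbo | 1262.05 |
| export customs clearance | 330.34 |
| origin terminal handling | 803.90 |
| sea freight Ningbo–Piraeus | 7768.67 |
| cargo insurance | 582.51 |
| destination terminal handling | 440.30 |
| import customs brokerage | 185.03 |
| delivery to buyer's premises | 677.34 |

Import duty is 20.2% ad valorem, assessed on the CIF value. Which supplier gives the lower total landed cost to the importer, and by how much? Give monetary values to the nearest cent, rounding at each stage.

Supplier A is cheaper by EUR 3237.78

Supplier A (CFR):
CIF value = CFR price + insurance = 47473.32 + 582.51 = 48055.83
Import duty = 48055.83 × 20.2% = 9707.28
Buyer bears (A): 582.51 + 440.30 + 185.03 + 677.34 = 1885.18
Landed cost (A) = invoice 47473.32 + 1885.18 + duty 9707.28 = 59065.78
Supplier B (FOB):
CIF value = FOB price + freight + insurance = 42398.31 + 7768.67 + 582.51 = 50749.49
Import duty = 50749.49 × 20.2% = 10251.40
Buyer bears (B): 7768.67 + 582.51 + 440.30 + 185.03 + 677.34 = 9653.85
Landed cost (B) = invoice 42398.31 + 9653.85 + duty 10251.40 = 62303.56
Difference = |59065.78 − 62303.56| = 3237.78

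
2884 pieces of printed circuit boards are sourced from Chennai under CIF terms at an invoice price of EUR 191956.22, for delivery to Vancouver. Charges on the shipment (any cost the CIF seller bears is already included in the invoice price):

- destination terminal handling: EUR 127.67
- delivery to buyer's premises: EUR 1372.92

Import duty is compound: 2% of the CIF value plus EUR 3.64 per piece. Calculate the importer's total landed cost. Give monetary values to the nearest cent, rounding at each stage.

Total landed cost: EUR 207793.69

CIF: the seller pays costs through ocean freight and marine insurance to the destination port.
The CIF price already equals the CIF value: 191956.22
Ad valorem component: 191956.22 × 2% = 3839.12
Specific component: 2884 × 3.64 = 10497.76
Import duty = 3839.12 + 10497.76 = 14336.88
Buyer bears: destination terminal 127.67 + delivery 1372.92 + duty 14336.88 = 15837.47
Landed cost = invoice 191956.22 + 15837.47 = 207793.69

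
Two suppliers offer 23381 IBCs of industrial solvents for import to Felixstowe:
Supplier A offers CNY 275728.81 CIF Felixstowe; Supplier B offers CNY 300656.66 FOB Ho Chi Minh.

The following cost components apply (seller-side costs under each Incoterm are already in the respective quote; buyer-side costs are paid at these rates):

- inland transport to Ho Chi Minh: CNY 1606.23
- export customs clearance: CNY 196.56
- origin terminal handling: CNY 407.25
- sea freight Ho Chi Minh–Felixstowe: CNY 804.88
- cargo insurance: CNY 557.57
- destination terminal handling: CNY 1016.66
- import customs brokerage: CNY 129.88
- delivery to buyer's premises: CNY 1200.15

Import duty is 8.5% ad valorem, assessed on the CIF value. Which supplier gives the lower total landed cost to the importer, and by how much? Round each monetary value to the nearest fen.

Supplier A (CIF):
The CIF price already equals the CIF value: 275728.81
Import duty = 275728.81 × 8.5% = 23436.95
Buyer bears (A): 1016.66 + 129.88 + 1200.15 = 2346.69
Landed cost (A) = invoice 275728.81 + 2346.69 + duty 23436.95 = 301512.45
Supplier B (FOB):
CIF value = FOB price + freight + insurance = 300656.66 + 804.88 + 557.57 = 302019.11
Import duty = 302019.11 × 8.5% = 25671.62
Buyer bears (B): 804.88 + 557.57 + 1016.66 + 129.88 + 1200.15 = 3709.14
Landed cost (B) = invoice 300656.66 + 3709.14 + duty 25671.62 = 330037.42
Difference = |301512.45 − 330037.42| = 28524.97

Supplier A is cheaper by CNY 28524.97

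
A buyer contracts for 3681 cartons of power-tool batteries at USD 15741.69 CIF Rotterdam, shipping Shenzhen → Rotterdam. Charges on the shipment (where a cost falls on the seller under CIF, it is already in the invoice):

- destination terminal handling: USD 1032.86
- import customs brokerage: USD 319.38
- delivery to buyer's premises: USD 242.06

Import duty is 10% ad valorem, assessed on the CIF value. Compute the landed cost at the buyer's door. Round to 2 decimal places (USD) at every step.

Total landed cost: USD 18910.16

CIF: the seller pays costs through ocean freight and marine insurance to the destination port.
The CIF price already equals the CIF value: 15741.69
Import duty = 15741.69 × 10% = 1574.17
Buyer bears: destination terminal 1032.86 + brokerage 319.38 + delivery 242.06 + duty 1574.17 = 3168.47
Landed cost = invoice 15741.69 + 3168.47 = 18910.16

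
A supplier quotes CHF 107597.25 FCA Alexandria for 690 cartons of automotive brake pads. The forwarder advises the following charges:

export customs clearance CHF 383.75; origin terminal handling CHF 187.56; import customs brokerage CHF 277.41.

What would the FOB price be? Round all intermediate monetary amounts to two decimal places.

FOB price: CHF 107784.81

Not relevant to the conversion: export clearance — on the seller under both FCA and FOB; already in the FCA price and stays in the FOB price. brokerage — on the buyer under both terms; not part of either seller's price.
From FCA to FOB, the seller additionally bears: origin terminal.
FOB price = 107597.25 + 187.56 = 107784.81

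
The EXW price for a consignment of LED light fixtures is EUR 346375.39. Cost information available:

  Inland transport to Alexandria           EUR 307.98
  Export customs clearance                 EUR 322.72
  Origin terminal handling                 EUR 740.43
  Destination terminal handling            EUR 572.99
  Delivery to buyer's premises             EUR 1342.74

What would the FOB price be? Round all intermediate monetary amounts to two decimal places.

Not relevant to the conversion: destination terminal, delivery — on the buyer under both terms; not part of either seller's price.
From EXW to FOB, the seller additionally bears: inland to port, export clearance, origin terminal.
FOB price = 346375.39 + 307.98 + 322.72 + 740.43 = 347746.52

FOB price: EUR 347746.52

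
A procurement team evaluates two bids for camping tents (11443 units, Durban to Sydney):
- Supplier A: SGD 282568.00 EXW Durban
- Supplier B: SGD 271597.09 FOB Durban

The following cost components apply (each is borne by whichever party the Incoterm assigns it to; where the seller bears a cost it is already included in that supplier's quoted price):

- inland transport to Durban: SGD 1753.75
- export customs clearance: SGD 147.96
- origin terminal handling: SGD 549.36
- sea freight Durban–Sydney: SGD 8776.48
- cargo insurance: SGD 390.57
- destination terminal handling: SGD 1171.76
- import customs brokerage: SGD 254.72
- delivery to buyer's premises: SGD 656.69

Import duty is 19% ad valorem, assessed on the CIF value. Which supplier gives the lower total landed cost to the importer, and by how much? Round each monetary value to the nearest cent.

Supplier A (EXW):
CIF value = EXW price + inland to port + export clearance + origin terminal + freight + insurance = 282568.00 + 1753.75 + 147.96 + 549.36 + 8776.48 + 390.57 = 294186.12
Import duty = 294186.12 × 19% = 55895.36
Buyer bears (A): 1753.75 + 147.96 + 549.36 + 8776.48 + 390.57 + 1171.76 + 254.72 + 656.69 = 13701.29
Landed cost (A) = invoice 282568.00 + 13701.29 + duty 55895.36 = 352164.65
Supplier B (FOB):
CIF value = FOB price + freight + insurance = 271597.09 + 8776.48 + 390.57 = 280764.14
Import duty = 280764.14 × 19% = 53345.19
Buyer bears (B): 8776.48 + 390.57 + 1171.76 + 254.72 + 656.69 = 11250.22
Landed cost (B) = invoice 271597.09 + 11250.22 + duty 53345.19 = 336192.50
Difference = |352164.65 − 336192.50| = 15972.15

Supplier B is cheaper by SGD 15972.15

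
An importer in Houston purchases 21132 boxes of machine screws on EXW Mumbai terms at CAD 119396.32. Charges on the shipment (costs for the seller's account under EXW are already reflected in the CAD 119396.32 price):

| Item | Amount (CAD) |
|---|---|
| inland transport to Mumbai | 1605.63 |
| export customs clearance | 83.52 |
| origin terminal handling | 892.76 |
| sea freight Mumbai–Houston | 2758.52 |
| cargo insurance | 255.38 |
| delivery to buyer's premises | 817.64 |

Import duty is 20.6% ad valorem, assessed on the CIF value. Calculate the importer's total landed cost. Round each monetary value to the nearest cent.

EXW: the seller makes goods available at their premises; the buyer bears all onward costs.
CIF value = EXW price + inland to port + export clearance + origin terminal + freight + insurance = 119396.32 + 1605.63 + 83.52 + 892.76 + 2758.52 + 255.38 = 124992.13
Import duty = 124992.13 × 20.6% = 25748.38
Buyer bears: inland to port 1605.63 + export clearance 83.52 + origin terminal 892.76 + freight 2758.52 + insurance 255.38 + delivery 817.64 + duty 25748.38 = 32161.83
Landed cost = invoice 119396.32 + 32161.83 = 151558.15

Total landed cost: CAD 151558.15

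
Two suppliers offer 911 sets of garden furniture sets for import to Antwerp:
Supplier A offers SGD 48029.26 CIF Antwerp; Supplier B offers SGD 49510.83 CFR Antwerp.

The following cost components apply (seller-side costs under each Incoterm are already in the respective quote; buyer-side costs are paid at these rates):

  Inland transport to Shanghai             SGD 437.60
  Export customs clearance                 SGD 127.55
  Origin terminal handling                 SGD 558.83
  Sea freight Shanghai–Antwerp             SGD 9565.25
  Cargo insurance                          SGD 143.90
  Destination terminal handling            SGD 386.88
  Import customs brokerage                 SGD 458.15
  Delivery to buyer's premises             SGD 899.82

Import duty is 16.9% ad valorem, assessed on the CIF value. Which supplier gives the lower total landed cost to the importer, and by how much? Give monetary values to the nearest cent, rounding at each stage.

Supplier A (CIF):
The CIF price already equals the CIF value: 48029.26
Import duty = 48029.26 × 16.9% = 8116.94
Buyer bears (A): 386.88 + 458.15 + 899.82 = 1744.85
Landed cost (A) = invoice 48029.26 + 1744.85 + duty 8116.94 = 57891.05
Supplier B (CFR):
CIF value = CFR price + insurance = 49510.83 + 143.90 = 49654.73
Import duty = 49654.73 × 16.9% = 8391.65
Buyer bears (B): 143.90 + 386.88 + 458.15 + 899.82 = 1888.75
Landed cost (B) = invoice 49510.83 + 1888.75 + duty 8391.65 = 59791.23
Difference = |57891.05 − 59791.23| = 1900.18

Supplier A is cheaper by SGD 1900.18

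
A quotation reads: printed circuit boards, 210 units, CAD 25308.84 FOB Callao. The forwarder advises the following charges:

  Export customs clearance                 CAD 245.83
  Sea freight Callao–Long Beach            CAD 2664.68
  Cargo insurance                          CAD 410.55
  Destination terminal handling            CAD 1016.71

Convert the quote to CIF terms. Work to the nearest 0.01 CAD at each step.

Not relevant to the conversion: export clearance — on the seller under both FOB and CIF; already in the FOB price and stays in the CIF price. destination terminal — on the buyer under both terms; not part of either seller's price.
From FOB to CIF, the seller additionally bears: freight, insurance.
CIF price = 25308.84 + 2664.68 + 410.55 = 28384.07

CIF price: CAD 28384.07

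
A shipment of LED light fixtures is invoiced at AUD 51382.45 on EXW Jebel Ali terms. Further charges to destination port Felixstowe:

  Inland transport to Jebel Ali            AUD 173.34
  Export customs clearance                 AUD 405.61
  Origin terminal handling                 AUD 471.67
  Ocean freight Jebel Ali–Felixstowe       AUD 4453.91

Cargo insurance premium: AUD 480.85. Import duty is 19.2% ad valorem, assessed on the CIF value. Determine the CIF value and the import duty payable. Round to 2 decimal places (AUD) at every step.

CIF value: AUD 57367.83; import duty: AUD 11014.62

CIF = EXW price + pre-shipment costs + freight + insurance
CIF = 51382.45 + 173.34 + 405.61 + 471.67 + 4453.91 + 480.85 = 57367.83
Import duty = 57367.83 × 19.2% = 11014.62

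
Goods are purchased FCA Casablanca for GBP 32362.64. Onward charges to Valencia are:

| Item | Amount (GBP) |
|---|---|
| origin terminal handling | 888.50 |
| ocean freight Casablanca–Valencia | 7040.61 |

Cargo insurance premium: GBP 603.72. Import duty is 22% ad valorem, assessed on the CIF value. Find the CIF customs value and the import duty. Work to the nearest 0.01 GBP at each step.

CIF value: GBP 40895.47; import duty: GBP 8997.00

CIF = FCA price + pre-shipment costs + freight + insurance
CIF = 32362.64 + 888.50 + 7040.61 + 603.72 = 40895.47
Import duty = 40895.47 × 22% = 8997.00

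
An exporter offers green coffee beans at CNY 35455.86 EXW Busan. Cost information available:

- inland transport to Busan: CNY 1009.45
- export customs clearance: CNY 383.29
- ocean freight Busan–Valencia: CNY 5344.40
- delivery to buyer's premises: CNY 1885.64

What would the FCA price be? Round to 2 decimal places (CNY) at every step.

FCA price: CNY 36848.60

Not relevant to the conversion: freight, delivery — on the buyer under both terms; not part of either seller's price.
From EXW to FCA, the seller additionally bears: inland to port, export clearance.
FCA price = 35455.86 + 1009.45 + 383.29 = 36848.60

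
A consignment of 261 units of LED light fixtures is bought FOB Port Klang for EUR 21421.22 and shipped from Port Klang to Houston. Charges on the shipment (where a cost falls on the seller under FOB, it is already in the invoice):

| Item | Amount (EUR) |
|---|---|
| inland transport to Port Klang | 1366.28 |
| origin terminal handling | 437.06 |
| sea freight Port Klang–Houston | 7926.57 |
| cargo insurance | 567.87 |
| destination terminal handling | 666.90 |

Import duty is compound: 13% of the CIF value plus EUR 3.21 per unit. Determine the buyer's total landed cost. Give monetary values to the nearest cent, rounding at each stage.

FOB: the seller bears costs until goods are on board at the origin port; the buyer bears freight, insurance and all costs thereafter.
Already in the invoice (seller's account under FOB): inland to port, origin terminal — exclude.
CIF value = FOB price + freight + insurance = 21421.22 + 7926.57 + 567.87 = 29915.66
Ad valorem component: 29915.66 × 13% = 3889.04
Specific component: 261 × 3.21 = 837.81
Import duty = 3889.04 + 837.81 = 4726.85
Buyer bears: freight 7926.57 + insurance 567.87 + destination terminal 666.90 + duty 4726.85 = 13888.19
Landed cost = invoice 21421.22 + 13888.19 = 35309.41

Total landed cost: EUR 35309.41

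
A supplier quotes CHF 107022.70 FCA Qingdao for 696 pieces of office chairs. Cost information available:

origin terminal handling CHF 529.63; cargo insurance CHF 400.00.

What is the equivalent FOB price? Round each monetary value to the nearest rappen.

Not relevant to the conversion: insurance — on the buyer under both terms; not part of either seller's price.
From FCA to FOB, the seller additionally bears: origin terminal.
FOB price = 107022.70 + 529.63 = 107552.33

FOB price: CHF 107552.33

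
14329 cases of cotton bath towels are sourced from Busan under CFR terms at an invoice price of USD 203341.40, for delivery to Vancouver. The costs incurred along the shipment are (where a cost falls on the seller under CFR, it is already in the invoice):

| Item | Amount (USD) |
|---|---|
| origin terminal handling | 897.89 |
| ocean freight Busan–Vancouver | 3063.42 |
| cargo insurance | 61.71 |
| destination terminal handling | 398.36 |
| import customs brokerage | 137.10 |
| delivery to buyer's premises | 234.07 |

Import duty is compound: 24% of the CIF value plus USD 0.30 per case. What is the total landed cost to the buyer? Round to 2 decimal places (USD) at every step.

Total landed cost: USD 257288.09

CFR: the seller pays costs through ocean freight to the destination port, but not insurance.
Already in the invoice (seller's account under CFR): origin terminal, freight — exclude.
CIF value = CFR price + insurance = 203341.40 + 61.71 = 203403.11
Ad valorem component: 203403.11 × 24% = 48816.75
Specific component: 14329 × 0.30 = 4298.70
Import duty = 48816.75 + 4298.70 = 53115.45
Buyer bears: insurance 61.71 + destination terminal 398.36 + brokerage 137.10 + delivery 234.07 + duty 53115.45 = 53946.69
Landed cost = invoice 203341.40 + 53946.69 = 257288.09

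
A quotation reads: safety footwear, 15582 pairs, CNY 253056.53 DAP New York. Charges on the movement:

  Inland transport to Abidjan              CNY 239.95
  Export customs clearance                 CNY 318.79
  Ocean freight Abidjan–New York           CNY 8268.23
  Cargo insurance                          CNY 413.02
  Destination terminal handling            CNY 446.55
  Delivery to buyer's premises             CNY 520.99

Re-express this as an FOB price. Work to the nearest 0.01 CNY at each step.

FOB price: CNY 243407.74

Not relevant to the conversion: export clearance, inland to port — on the seller under both DAP and FOB; already in the DAP price and stays in the FOB price.
From DAP to FOB, the seller no longer bears: freight, insurance, destination terminal, delivery.
FOB price = 253056.53 − 8268.23 − 413.02 − 446.55 − 520.99 = 243407.74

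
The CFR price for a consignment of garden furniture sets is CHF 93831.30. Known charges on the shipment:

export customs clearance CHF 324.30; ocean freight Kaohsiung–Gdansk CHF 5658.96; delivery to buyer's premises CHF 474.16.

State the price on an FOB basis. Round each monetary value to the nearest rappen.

Not relevant to the conversion: export clearance — on the seller under both CFR and FOB; already in the CFR price and stays in the FOB price. delivery — on the buyer under both terms; not part of either seller's price.
From CFR to FOB, the seller no longer bears: freight.
FOB price = 93831.30 − 5658.96 = 88172.34

FOB price: CHF 88172.34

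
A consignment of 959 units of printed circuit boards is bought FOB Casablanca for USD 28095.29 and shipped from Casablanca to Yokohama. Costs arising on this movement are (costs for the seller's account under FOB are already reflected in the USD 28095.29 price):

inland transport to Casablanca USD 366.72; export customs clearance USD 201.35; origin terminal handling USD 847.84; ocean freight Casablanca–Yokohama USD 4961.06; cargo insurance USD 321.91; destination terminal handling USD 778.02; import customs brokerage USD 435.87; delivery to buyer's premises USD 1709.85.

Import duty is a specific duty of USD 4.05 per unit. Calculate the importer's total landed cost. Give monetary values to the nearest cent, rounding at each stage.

FOB: the seller bears costs until goods are on board at the origin port; the buyer bears freight, insurance and all costs thereafter.
Already in the invoice (seller's account under FOB): inland to port, export clearance, origin terminal — exclude.
CIF value = FOB price + freight + insurance = 28095.29 + 4961.06 + 321.91 = 33378.26
Import duty = 959 × 4.05 = 3883.95
Buyer bears: freight 4961.06 + insurance 321.91 + destination terminal 778.02 + brokerage 435.87 + delivery 1709.85 + duty 3883.95 = 12090.66
Landed cost = invoice 28095.29 + 12090.66 = 40185.95

Total landed cost: USD 40185.95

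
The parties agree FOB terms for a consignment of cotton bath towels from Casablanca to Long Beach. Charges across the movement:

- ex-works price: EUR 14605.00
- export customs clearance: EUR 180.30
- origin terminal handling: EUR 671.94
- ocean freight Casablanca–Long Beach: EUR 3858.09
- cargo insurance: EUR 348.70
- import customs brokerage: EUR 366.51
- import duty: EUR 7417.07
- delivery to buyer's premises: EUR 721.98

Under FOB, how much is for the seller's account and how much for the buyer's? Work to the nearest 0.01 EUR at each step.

FOB: the seller bears costs until goods are on board at the origin port; the buyer bears freight, insurance and all costs thereafter.
Seller's account: goods 14605.00 + export clearance 180.30 + origin terminal 671.94 = 15457.24
Buyer's account: freight 3858.09 + insurance 348.70 + brokerage 366.51 + duty 7417.07 + delivery 721.98 = 12712.35

Seller: EUR 15457.24; buyer: EUR 12712.35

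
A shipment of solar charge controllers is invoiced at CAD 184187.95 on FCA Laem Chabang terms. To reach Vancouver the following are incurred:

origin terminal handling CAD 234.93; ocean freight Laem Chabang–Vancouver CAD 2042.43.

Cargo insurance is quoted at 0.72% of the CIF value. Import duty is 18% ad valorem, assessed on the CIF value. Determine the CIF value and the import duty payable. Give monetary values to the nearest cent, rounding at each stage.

CIF value: CAD 187817.60; import duty: CAD 33807.17

Let C be the CIF value. C = FCA price + pre-shipment costs + freight + 0.72% × C
C − 0.72% × C = 184187.95 + 234.93 + 2042.43
0.9928 × C = 186465.31
C = 186465.31 / 0.9928 = 187817.60
Insurance premium = 0.72% × 187817.60 = 1352.29
Import duty = 187817.60 × 18% = 33807.17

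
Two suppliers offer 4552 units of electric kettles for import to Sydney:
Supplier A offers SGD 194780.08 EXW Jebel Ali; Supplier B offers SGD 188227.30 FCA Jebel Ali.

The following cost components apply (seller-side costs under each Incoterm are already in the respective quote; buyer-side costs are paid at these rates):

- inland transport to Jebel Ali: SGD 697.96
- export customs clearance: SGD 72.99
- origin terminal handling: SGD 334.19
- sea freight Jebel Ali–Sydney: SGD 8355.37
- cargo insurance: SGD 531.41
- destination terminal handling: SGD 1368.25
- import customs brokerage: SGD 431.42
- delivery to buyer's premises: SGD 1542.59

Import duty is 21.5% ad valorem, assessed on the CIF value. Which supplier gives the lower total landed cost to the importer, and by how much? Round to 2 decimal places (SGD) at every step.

Supplier A (EXW):
CIF value = EXW price + inland to port + export clearance + origin terminal + freight + insurance = 194780.08 + 697.96 + 72.99 + 334.19 + 8355.37 + 531.41 = 204772.00
Import duty = 204772.00 × 21.5% = 44025.98
Buyer bears (A): 697.96 + 72.99 + 334.19 + 8355.37 + 531.41 + 1368.25 + 431.42 + 1542.59 = 13334.18
Landed cost (A) = invoice 194780.08 + 13334.18 + duty 44025.98 = 252140.24
Supplier B (FCA):
CIF value = FCA price + origin terminal + freight + insurance = 188227.30 + 334.19 + 8355.37 + 531.41 = 197448.27
Import duty = 197448.27 × 21.5% = 42451.38
Buyer bears (B): 334.19 + 8355.37 + 531.41 + 1368.25 + 431.42 + 1542.59 = 12563.23
Landed cost (B) = invoice 188227.30 + 12563.23 + duty 42451.38 = 243241.91
Difference = |252140.24 − 243241.91| = 8898.33

Supplier B is cheaper by SGD 8898.33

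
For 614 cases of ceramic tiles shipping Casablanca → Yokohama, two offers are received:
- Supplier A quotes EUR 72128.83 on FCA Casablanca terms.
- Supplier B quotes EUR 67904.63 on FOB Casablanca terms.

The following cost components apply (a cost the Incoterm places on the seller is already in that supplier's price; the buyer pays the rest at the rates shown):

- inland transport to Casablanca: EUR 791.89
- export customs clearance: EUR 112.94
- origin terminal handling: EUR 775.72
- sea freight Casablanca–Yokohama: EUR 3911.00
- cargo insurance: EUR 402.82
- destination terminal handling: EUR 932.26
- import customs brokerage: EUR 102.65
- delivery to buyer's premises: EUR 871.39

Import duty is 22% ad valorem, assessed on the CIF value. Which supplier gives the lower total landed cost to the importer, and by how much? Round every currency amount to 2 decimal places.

Supplier B is cheaper by EUR 6099.90

Supplier A (FCA):
CIF value = FCA price + origin terminal + freight + insurance = 72128.83 + 775.72 + 3911.00 + 402.82 = 77218.37
Import duty = 77218.37 × 22% = 16988.04
Buyer bears (A): 775.72 + 3911.00 + 402.82 + 932.26 + 102.65 + 871.39 = 6995.84
Landed cost (A) = invoice 72128.83 + 6995.84 + duty 16988.04 = 96112.71
Supplier B (FOB):
CIF value = FOB price + freight + insurance = 67904.63 + 3911.00 + 402.82 = 72218.45
Import duty = 72218.45 × 22% = 15888.06
Buyer bears (B): 3911.00 + 402.82 + 932.26 + 102.65 + 871.39 = 6220.12
Landed cost (B) = invoice 67904.63 + 6220.12 + duty 15888.06 = 90012.81
Difference = |96112.71 − 90012.81| = 6099.90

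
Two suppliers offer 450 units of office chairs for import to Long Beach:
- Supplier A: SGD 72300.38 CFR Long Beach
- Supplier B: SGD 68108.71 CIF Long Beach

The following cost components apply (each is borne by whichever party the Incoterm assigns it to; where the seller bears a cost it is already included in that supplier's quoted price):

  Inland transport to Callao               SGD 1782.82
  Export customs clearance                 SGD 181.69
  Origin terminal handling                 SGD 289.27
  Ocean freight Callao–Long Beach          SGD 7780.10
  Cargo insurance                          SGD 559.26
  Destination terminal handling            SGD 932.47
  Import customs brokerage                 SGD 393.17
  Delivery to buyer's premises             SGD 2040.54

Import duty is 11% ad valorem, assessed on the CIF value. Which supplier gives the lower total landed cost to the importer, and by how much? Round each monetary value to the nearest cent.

Supplier B is cheaper by SGD 5273.53

Supplier A (CFR):
CIF value = CFR price + insurance = 72300.38 + 559.26 = 72859.64
Import duty = 72859.64 × 11% = 8014.56
Buyer bears (A): 559.26 + 932.47 + 393.17 + 2040.54 = 3925.44
Landed cost (A) = invoice 72300.38 + 3925.44 + duty 8014.56 = 84240.38
Supplier B (CIF):
The CIF price already equals the CIF value: 68108.71
Import duty = 68108.71 × 11% = 7491.96
Buyer bears (B): 932.47 + 393.17 + 2040.54 = 3366.18
Landed cost (B) = invoice 68108.71 + 3366.18 + duty 7491.96 = 78966.85
Difference = |84240.38 − 78966.85| = 5273.53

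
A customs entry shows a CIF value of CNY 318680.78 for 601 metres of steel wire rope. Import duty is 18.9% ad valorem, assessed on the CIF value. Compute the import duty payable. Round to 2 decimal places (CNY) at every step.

Import duty = 318680.78 × 18.9% = 60230.67

Import duty: CNY 60230.67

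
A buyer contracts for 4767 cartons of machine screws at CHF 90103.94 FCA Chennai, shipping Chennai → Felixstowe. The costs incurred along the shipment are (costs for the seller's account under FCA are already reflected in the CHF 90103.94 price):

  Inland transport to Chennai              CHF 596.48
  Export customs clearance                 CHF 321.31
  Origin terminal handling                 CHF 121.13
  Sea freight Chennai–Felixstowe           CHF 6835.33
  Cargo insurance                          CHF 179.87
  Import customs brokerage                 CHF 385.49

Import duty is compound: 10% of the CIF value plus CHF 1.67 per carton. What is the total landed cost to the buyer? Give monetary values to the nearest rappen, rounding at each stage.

FCA: the seller delivers export-cleared goods to the carrier; the buyer bears costs from that point.
Already in the invoice (seller's account under FCA): inland to port, export clearance — exclude.
CIF value = FCA price + origin terminal + freight + insurance = 90103.94 + 121.13 + 6835.33 + 179.87 = 97240.27
Ad valorem component: 97240.27 × 10% = 9724.03
Specific component: 4767 × 1.67 = 7960.89
Import duty = 9724.03 + 7960.89 = 17684.92
Buyer bears: origin terminal 121.13 + freight 6835.33 + insurance 179.87 + brokerage 385.49 + duty 17684.92 = 25206.74
Landed cost = invoice 90103.94 + 25206.74 = 115310.68

Total landed cost: CHF 115310.68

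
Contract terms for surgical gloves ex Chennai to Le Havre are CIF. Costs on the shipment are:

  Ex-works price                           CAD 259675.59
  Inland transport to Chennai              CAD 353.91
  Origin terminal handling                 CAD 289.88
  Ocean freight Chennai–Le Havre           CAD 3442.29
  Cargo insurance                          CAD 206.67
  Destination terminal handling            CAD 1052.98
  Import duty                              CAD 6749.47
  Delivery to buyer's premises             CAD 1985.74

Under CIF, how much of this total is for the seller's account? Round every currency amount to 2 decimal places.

Seller's account: CAD 263968.34

CIF: the seller pays costs through ocean freight and marine insurance to the destination port.
Seller's account: goods 259675.59 + inland to port 353.91 + origin terminal 289.88 + freight 3442.29 + insurance 206.67 = 263968.34
Buyer's account: destination terminal 1052.98 + duty 6749.47 + delivery 1985.74 = 9788.19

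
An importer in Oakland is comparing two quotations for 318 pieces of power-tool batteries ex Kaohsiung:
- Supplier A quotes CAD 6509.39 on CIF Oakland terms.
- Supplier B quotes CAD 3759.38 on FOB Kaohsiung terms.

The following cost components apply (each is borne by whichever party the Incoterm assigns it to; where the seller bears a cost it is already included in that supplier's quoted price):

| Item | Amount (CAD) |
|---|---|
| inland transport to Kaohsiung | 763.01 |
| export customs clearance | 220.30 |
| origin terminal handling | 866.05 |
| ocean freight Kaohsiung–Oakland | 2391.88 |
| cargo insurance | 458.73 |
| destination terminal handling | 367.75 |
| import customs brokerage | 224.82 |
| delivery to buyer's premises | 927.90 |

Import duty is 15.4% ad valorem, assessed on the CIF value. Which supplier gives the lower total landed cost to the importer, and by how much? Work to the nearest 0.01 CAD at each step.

Supplier A (CIF):
The CIF price already equals the CIF value: 6509.39
Import duty = 6509.39 × 15.4% = 1002.45
Buyer bears (A): 367.75 + 224.82 + 927.90 = 1520.47
Landed cost (A) = invoice 6509.39 + 1520.47 + duty 1002.45 = 9032.31
Supplier B (FOB):
CIF value = FOB price + freight + insurance = 3759.38 + 2391.88 + 458.73 = 6609.99
Import duty = 6609.99 × 15.4% = 1017.94
Buyer bears (B): 2391.88 + 458.73 + 367.75 + 224.82 + 927.90 = 4371.08
Landed cost (B) = invoice 3759.38 + 4371.08 + duty 1017.94 = 9148.40
Difference = |9032.31 − 9148.40| = 116.09

Supplier A is cheaper by CAD 116.09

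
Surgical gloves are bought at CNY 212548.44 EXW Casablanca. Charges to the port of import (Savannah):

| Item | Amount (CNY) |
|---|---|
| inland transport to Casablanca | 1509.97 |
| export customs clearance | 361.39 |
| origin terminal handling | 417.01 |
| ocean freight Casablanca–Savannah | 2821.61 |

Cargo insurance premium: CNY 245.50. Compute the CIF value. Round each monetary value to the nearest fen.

CIF = EXW price + pre-shipment costs + freight + insurance
CIF = 212548.44 + 1509.97 + 361.39 + 417.01 + 2821.61 + 245.50 = 217903.92

CIF value: CNY 217903.92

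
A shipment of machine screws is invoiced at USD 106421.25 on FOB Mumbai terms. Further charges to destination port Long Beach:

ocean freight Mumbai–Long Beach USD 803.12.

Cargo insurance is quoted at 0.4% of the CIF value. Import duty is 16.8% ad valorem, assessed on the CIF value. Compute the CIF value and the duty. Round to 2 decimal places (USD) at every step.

CIF value: USD 107654.99; import duty: USD 18086.04

Let C be the CIF value. C = FOB price + freight + 0.4% × C
C − 0.4% × C = 106421.25 + 803.12
0.996 × C = 107224.37
C = 107224.37 / 0.996 = 107654.99
Insurance premium = 0.4% × 107654.99 = 430.62
Import duty = 107654.99 × 16.8% = 18086.04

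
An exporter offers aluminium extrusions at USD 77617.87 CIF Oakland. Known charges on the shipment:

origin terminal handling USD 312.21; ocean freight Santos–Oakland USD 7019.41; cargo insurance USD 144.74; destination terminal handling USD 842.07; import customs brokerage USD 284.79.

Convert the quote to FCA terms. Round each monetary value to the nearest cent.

FCA price: USD 70141.51

Not relevant to the conversion: destination terminal, brokerage — on the buyer under both terms; not part of either seller's price.
From CIF to FCA, the seller no longer bears: origin terminal, freight, insurance.
FCA price = 77617.87 − 312.21 − 7019.41 − 144.74 = 70141.51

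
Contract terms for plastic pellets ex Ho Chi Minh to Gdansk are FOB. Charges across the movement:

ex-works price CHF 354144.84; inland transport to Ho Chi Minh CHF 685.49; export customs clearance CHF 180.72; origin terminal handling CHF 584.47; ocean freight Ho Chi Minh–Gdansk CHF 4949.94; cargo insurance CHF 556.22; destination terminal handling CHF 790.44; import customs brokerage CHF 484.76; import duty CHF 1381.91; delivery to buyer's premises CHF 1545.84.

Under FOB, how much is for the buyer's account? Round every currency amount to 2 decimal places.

Buyer's account: CHF 9709.11

FOB: the seller bears costs until goods are on board at the origin port; the buyer bears freight, insurance and all costs thereafter.
Seller's account: goods 354144.84 + inland to port 685.49 + export clearance 180.72 + origin terminal 584.47 = 355595.52
Buyer's account: freight 4949.94 + insurance 556.22 + destination terminal 790.44 + brokerage 484.76 + duty 1381.91 + delivery 1545.84 = 9709.11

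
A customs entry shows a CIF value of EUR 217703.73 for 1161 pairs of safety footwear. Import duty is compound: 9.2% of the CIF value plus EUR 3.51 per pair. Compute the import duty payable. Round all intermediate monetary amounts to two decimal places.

Ad valorem component: 217703.73 × 9.2% = 20028.74
Specific component: 1161 × 3.51 = 4075.11
Import duty = 20028.74 + 4075.11 = 24103.85

Import duty: EUR 24103.85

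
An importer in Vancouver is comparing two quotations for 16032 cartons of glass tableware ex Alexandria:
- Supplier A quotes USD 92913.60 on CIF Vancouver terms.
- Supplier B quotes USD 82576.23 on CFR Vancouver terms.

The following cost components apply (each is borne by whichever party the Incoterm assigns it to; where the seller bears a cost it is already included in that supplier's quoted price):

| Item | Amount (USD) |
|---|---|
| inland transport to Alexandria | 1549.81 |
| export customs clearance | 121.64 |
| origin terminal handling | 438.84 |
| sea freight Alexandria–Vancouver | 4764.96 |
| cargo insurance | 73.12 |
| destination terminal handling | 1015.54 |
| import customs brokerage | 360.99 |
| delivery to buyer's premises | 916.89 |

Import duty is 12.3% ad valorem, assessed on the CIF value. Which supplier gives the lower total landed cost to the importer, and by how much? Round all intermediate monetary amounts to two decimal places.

Supplier B is cheaper by USD 11526.75

Supplier A (CIF):
The CIF price already equals the CIF value: 92913.60
Import duty = 92913.60 × 12.3% = 11428.37
Buyer bears (A): 1015.54 + 360.99 + 916.89 = 2293.42
Landed cost (A) = invoice 92913.60 + 2293.42 + duty 11428.37 = 106635.39
Supplier B (CFR):
CIF value = CFR price + insurance = 82576.23 + 73.12 = 82649.35
Import duty = 82649.35 × 12.3% = 10165.87
Buyer bears (B): 73.12 + 1015.54 + 360.99 + 916.89 = 2366.54
Landed cost (B) = invoice 82576.23 + 2366.54 + duty 10165.87 = 95108.64
Difference = |106635.39 − 95108.64| = 11526.75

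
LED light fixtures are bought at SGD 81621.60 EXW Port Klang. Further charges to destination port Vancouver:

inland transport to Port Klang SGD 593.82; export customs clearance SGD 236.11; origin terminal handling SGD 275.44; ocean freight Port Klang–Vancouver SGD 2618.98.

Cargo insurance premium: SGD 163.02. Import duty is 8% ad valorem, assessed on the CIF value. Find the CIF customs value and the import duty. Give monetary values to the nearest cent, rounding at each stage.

CIF value: SGD 85508.97; import duty: SGD 6840.72

CIF = EXW price + pre-shipment costs + freight + insurance
CIF = 81621.60 + 593.82 + 236.11 + 275.44 + 2618.98 + 163.02 = 85508.97
Import duty = 85508.97 × 8% = 6840.72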